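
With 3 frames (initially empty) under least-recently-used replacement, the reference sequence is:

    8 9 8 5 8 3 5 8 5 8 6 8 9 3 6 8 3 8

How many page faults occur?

8: fault, frames [8]
9: fault, frames [8, 9]
8: hit
5: fault, frames [9, 8, 5]
8: hit
3: fault, evict 9, frames [5, 8, 3]
5: hit
8: hit
5: hit
8: hit
6: fault, evict 3, frames [5, 8, 6]
8: hit
9: fault, evict 5, frames [6, 8, 9]
3: fault, evict 6, frames [8, 9, 3]
6: fault, evict 8, frames [9, 3, 6]
8: fault, evict 9, frames [3, 6, 8]
3: hit
8: hit
Page faults: 9.

9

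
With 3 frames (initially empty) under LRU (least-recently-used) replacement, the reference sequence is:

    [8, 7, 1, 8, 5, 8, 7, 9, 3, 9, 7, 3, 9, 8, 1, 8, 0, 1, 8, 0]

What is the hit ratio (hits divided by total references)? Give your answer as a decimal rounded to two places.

8: fault, frames (8)
7: fault, frames (8 7)
1: fault, frames (8 7 1)
8: hit
5: fault, evict 7, frames (1 8 5)
8: hit
7: fault, evict 1, frames (5 8 7)
9: fault, evict 5, frames (8 7 9)
3: fault, evict 8, frames (7 9 3)
9: hit
7: hit
3: hit
9: hit
8: fault, evict 7, frames (3 9 8)
1: fault, evict 3, frames (9 8 1)
8: hit
0: fault, evict 9, frames (1 8 0)
1: hit
8: hit
0: hit
Hits: 10 of 20 references → 10/20 = 0.5000.

0.50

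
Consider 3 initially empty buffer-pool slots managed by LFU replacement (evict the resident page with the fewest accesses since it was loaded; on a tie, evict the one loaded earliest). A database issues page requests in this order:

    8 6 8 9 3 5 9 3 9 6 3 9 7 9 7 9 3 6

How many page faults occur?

8 -> miss, frames [8]
6 -> miss, frames [8, 6]
8 -> hit
9 -> miss, frames [8, 6, 9]
3 -> miss, evict 6, frames [8, 9, 3]
5 -> miss, evict 9, frames [8, 3, 5]
9 -> miss, evict 3, frames [8, 5, 9]
3 -> miss, evict 5, frames [8, 9, 3]
9 -> hit
6 -> miss, evict 3, frames [8, 9, 6]
3 -> miss, evict 6, frames [8, 9, 3]
9 -> hit
7 -> miss, evict 3, frames [8, 9, 7]
9 -> hit
7 -> hit
9 -> hit
3 -> miss, evict 8, frames [9, 7, 3]
6 -> miss, evict 3, frames [9, 7, 6]
Page faults: 12.

12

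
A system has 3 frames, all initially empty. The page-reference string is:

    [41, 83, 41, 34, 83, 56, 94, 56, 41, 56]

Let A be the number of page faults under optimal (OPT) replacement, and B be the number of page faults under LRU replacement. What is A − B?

-1

Under OPT: F F . F . F F . . . → 5 faults.
Under LRU: F F . F . F F . F . → 6 faults.
A − B = 5 − 6 = -1.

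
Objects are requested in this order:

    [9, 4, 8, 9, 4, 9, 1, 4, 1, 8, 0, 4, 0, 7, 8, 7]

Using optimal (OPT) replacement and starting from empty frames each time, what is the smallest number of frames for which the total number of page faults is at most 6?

3

f=1: 16 faults
f=2: 9 faults
f=3: 6 faults
f=4: 6 faults
f=5: 6 faults
f=6: 6 faults
Smallest f with faults ≤ 6 is 3.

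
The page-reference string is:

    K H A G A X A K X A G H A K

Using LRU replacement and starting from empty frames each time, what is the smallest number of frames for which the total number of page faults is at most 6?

f=1: 14 faults
f=2: 12 faults
f=3: 9 faults
f=4: 8 faults
f=5: 5 faults
Smallest f with faults ≤ 6 is 5.

5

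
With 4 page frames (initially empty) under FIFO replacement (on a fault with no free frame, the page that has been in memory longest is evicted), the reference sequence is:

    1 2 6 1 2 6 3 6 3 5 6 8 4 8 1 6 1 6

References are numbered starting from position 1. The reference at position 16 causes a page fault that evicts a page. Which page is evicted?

5

pos 1: 1 -> miss, frames (1)
pos 2: 2 -> miss, frames (1 2)
pos 3: 6 -> miss, frames (1 2 6)
pos 4: 1 -> hit
pos 5: 2 -> hit
pos 6: 6 -> hit
pos 7: 3 -> miss, frames (1 2 6 3)
pos 8: 6 -> hit
pos 9: 3 -> hit
pos 10: 5 -> miss, evict 1, frames (2 6 3 5)
pos 11: 6 -> hit
pos 12: 8 -> miss, evict 2, frames (6 3 5 8)
pos 13: 4 -> miss, evict 6, frames (3 5 8 4)
pos 14: 8 -> hit
pos 15: 1 -> miss, evict 3, frames (5 8 4 1)
pos 16: 6 -> miss, evict 5, frames (8 4 1 6)
At position 16, page 5 is evicted.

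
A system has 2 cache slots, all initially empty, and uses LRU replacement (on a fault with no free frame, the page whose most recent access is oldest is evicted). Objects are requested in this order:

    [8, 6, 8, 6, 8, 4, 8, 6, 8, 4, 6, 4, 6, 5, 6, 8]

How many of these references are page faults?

8 → fault, frames [8]
6 → fault, frames [8, 6]
8 → hit
6 → hit
8 → hit
4 → fault, evict 6, frames [8, 4]
8 → hit
6 → fault, evict 4, frames [8, 6]
8 → hit
4 → fault, evict 6, frames [8, 4]
6 → fault, evict 8, frames [4, 6]
4 → hit
6 → hit
5 → fault, evict 4, frames [6, 5]
6 → hit
8 → fault, evict 5, frames [6, 8]
Page faults: 8.

8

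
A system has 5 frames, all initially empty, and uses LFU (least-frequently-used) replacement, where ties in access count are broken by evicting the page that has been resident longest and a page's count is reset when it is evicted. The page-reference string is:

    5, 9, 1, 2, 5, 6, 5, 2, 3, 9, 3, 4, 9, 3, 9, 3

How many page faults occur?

8

5 → fault, frames {5}
9 → fault, frames {5,9}
1 → fault, frames {5,9,1}
2 → fault, frames {5,9,1,2}
5 → hit
6 → fault, frames {5,9,1,2,6}
5 → hit
2 → hit
3 → fault, evict 9, frames {5,1,2,6,3}
9 → fault, evict 1, frames {5,2,6,3,9}
3 → hit
4 → fault, evict 6, frames {5,2,3,9,4}
9 → hit
3 → hit
9 → hit
3 → hit
Page faults: 8.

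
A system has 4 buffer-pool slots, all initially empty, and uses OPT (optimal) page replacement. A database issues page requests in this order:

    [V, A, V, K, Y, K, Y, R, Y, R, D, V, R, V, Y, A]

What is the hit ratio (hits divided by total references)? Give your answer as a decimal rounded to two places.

0.56

V: fault, frames [V]
A: fault, frames [V, A]
V: hit
K: fault, frames [V, A, K]
Y: fault, frames [V, A, K, Y]
K: hit
Y: hit
R: fault, evict K, frames [V, A, Y, R]
Y: hit
R: hit
D: fault, evict A, frames [V, Y, R, D]
V: hit
R: hit
V: hit
Y: hit
A: fault, evict D, frames [V, Y, R, A]
Hits: 9 of 16 references → 9/16 = 0.5625.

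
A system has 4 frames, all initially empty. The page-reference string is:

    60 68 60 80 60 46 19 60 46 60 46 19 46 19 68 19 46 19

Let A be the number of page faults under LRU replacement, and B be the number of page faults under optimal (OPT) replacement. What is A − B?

1

Under LRU: F F . F . F F . . . . . . . F . . . → 6 faults.
Under OPT: F F . F . F F . . . . . . . . . . . → 5 faults.
A − B = 6 − 5 = 1.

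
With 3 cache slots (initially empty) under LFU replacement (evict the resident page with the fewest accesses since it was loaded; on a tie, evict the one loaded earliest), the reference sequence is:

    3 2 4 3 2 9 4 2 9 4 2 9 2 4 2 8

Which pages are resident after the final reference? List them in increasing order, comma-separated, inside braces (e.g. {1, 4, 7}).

{2, 3, 8}

3 -> fault, frames [3]
2 -> fault, frames [3, 2]
4 -> fault, frames [3, 2, 4]
3 -> hit
2 -> hit
9 -> fault, evict 4, frames [3, 2, 9]
4 -> fault, evict 9, frames [3, 2, 4]
2 -> hit
9 -> fault, evict 4, frames [3, 2, 9]
4 -> fault, evict 9, frames [3, 2, 4]
2 -> hit
9 -> fault, evict 4, frames [3, 2, 9]
2 -> hit
4 -> fault, evict 9, frames [3, 2, 4]
2 -> hit
8 -> fault, evict 4, frames [3, 2, 8]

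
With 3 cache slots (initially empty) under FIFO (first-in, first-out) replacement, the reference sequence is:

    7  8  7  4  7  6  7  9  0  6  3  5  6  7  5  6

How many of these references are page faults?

7 -> miss, frames (7)
8 -> miss, frames (7 8)
7 -> hit
4 -> miss, frames (7 8 4)
7 -> hit
6 -> miss, evict 7, frames (8 4 6)
7 -> miss, evict 8, frames (4 6 7)
9 -> miss, evict 4, frames (6 7 9)
0 -> miss, evict 6, frames (7 9 0)
6 -> miss, evict 7, frames (9 0 6)
3 -> miss, evict 9, frames (0 6 3)
5 -> miss, evict 0, frames (6 3 5)
6 -> hit
7 -> miss, evict 6, frames (3 5 7)
5 -> hit
6 -> miss, evict 3, frames (5 7 6)
Page faults: 12.

12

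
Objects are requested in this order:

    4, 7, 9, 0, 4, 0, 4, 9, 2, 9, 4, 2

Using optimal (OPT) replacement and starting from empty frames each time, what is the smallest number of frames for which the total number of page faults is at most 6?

f=1: 12 faults
f=2: 7 faults
f=3: 5 faults
f=4: 5 faults
f=5: 5 faults
Smallest f with faults ≤ 6 is 3.

3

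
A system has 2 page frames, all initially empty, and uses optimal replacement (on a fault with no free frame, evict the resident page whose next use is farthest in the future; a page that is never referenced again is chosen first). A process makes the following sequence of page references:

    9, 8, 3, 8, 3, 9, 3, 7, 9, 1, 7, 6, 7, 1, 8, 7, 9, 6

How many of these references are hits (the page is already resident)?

7

9: miss, frames [9]
8: miss, frames [9, 8]
3: miss, evict 9, frames [8, 3]
8: hit
3: hit
9: miss, evict 8, frames [3, 9]
3: hit
7: miss, evict 3, frames [9, 7]
9: hit
1: miss, evict 9, frames [7, 1]
7: hit
6: miss, evict 1, frames [7, 6]
7: hit
1: miss, evict 6, frames [7, 1]
8: miss, evict 1, frames [7, 8]
7: hit
9: miss, evict 8, frames [7, 9]
6: miss, evict 9, frames [7, 6]
Hits: 7.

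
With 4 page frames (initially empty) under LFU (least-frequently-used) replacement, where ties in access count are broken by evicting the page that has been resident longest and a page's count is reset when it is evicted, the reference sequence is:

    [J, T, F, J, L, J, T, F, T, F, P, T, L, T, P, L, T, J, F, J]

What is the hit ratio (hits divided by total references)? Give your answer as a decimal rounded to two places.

J: miss, frames (J)
T: miss, frames (J T)
F: miss, frames (J T F)
J: hit
L: miss, frames (J T F L)
J: hit
T: hit
F: hit
T: hit
F: hit
P: miss, evict L, frames (J T F P)
T: hit
L: miss, evict P, frames (J T F L)
T: hit
P: miss, evict L, frames (J T F P)
L: miss, evict P, frames (J T F L)
T: hit
J: hit
F: hit
J: hit
Hits: 12 of 20 references → 12/20 = 0.6000.

0.60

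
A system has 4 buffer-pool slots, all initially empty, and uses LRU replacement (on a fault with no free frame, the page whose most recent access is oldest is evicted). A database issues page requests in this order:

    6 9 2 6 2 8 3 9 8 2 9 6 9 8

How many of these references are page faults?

6: miss, frames [6]
9: miss, frames [6, 9]
2: miss, frames [6, 9, 2]
6: hit
2: hit
8: miss, frames [9, 6, 2, 8]
3: miss, evict 9, frames [6, 2, 8, 3]
9: miss, evict 6, frames [2, 8, 3, 9]
8: hit
2: hit
9: hit
6: miss, evict 3, frames [8, 2, 9, 6]
9: hit
8: hit
Page faults: 7.

7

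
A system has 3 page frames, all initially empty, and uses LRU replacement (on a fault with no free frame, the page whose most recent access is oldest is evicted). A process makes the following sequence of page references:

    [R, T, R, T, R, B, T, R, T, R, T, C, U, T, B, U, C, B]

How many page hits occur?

11

R: miss, frames [R]
T: miss, frames [R, T]
R: hit
T: hit
R: hit
B: miss, frames [T, R, B]
T: hit
R: hit
T: hit
R: hit
T: hit
C: miss, evict B, frames [R, T, C]
U: miss, evict R, frames [T, C, U]
T: hit
B: miss, evict C, frames [U, T, B]
U: hit
C: miss, evict T, frames [B, U, C]
B: hit
Hits: 11.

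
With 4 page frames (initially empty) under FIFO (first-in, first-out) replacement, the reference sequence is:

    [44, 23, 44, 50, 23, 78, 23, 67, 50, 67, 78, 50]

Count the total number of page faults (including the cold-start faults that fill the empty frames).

44 -> miss, frames [44]
23 -> miss, frames [44, 23]
44 -> hit
50 -> miss, frames [44, 23, 50]
23 -> hit
78 -> miss, frames [44, 23, 50, 78]
23 -> hit
67 -> miss, evict 44, frames [23, 50, 78, 67]
50 -> hit
67 -> hit
78 -> hit
50 -> hit
Page faults: 5.

5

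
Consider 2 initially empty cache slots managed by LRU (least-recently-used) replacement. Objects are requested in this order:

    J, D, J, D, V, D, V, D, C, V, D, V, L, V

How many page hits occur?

J -> fault, frames {J}
D -> fault, frames {J,D}
J -> hit
D -> hit
V -> fault, evict J, frames {D,V}
D -> hit
V -> hit
D -> hit
C -> fault, evict V, frames {D,C}
V -> fault, evict D, frames {C,V}
D -> fault, evict C, frames {V,D}
V -> hit
L -> fault, evict D, frames {V,L}
V -> hit
Hits: 7.

7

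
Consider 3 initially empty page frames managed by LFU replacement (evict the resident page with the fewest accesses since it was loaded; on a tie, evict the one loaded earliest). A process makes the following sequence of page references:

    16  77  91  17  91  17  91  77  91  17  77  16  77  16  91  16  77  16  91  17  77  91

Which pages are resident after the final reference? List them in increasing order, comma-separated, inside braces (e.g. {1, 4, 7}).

16 -> miss, frames {16}
77 -> miss, frames {16,77}
91 -> miss, frames {16,77,91}
17 -> miss, evict 16, frames {77,91,17}
91 -> hit
17 -> hit
91 -> hit
77 -> hit
91 -> hit
17 -> hit
77 -> hit
16 -> miss, evict 77, frames {91,17,16}
77 -> miss, evict 16, frames {91,17,77}
16 -> miss, evict 77, frames {91,17,16}
91 -> hit
16 -> hit
77 -> miss, evict 16, frames {91,17,77}
16 -> miss, evict 77, frames {91,17,16}
91 -> hit
17 -> hit
77 -> miss, evict 16, frames {91,17,77}
91 -> hit

{17, 77, 91}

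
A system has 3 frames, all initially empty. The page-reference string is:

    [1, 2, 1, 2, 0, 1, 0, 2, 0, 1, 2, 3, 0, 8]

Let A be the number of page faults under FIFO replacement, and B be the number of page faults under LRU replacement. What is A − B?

Under FIFO: F F . . F . . . . . . F . F → 5 faults.
Under LRU: F F . . F . . . . . . F F F → 6 faults.
A − B = 5 − 6 = -1.

-1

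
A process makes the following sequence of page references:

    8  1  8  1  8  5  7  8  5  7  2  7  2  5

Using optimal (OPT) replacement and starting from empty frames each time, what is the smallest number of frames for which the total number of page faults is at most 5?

f=1: 14 faults
f=2: 7 faults
f=3: 5 faults
f=4: 5 faults
f=5: 5 faults
Smallest f with faults ≤ 5 is 3.

3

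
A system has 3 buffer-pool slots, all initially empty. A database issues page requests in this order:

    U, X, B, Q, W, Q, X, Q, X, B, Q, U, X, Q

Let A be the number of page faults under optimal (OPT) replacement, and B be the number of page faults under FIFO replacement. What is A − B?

-3

Under OPT: F F F F F . . . . F . F . . → 7 faults.
Under FIFO: F F F F F . F . . F F F F . → 10 faults.
A − B = 7 − 10 = -3.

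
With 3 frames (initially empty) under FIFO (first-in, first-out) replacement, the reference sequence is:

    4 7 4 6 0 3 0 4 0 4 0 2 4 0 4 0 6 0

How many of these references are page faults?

9

4 -> miss, frames (4)
7 -> miss, frames (4 7)
4 -> hit
6 -> miss, frames (4 7 6)
0 -> miss, evict 4, frames (7 6 0)
3 -> miss, evict 7, frames (6 0 3)
0 -> hit
4 -> miss, evict 6, frames (0 3 4)
0 -> hit
4 -> hit
0 -> hit
2 -> miss, evict 0, frames (3 4 2)
4 -> hit
0 -> miss, evict 3, frames (4 2 0)
4 -> hit
0 -> hit
6 -> miss, evict 4, frames (2 0 6)
0 -> hit
Page faults: 9.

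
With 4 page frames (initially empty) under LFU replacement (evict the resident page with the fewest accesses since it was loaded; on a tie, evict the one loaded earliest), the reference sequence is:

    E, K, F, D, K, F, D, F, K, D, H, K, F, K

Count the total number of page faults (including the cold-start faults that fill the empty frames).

5

E: miss, frames [E]
K: miss, frames [E, K]
F: miss, frames [E, K, F]
D: miss, frames [E, K, F, D]
K: hit
F: hit
D: hit
F: hit
K: hit
D: hit
H: miss, evict E, frames [K, F, D, H]
K: hit
F: hit
K: hit
Page faults: 5.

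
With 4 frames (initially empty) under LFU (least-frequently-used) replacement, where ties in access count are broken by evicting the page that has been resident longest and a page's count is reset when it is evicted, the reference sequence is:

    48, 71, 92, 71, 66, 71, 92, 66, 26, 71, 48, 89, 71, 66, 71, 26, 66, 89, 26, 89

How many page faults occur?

11

48 -> miss, frames (48)
71 -> miss, frames (48 71)
92 -> miss, frames (48 71 92)
71 -> hit
66 -> miss, frames (48 71 92 66)
71 -> hit
92 -> hit
66 -> hit
26 -> miss, evict 48, frames (71 92 66 26)
71 -> hit
48 -> miss, evict 26, frames (71 92 66 48)
89 -> miss, evict 48, frames (71 92 66 89)
71 -> hit
66 -> hit
71 -> hit
26 -> miss, evict 89, frames (71 92 66 26)
66 -> hit
89 -> miss, evict 26, frames (71 92 66 89)
26 -> miss, evict 89, frames (71 92 66 26)
89 -> miss, evict 26, frames (71 92 66 89)
Page faults: 11.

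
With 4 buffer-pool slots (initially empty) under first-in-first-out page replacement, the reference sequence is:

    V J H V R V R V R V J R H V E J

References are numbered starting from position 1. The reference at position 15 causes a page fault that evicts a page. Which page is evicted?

pos 1: V -> fault, frames [V]
pos 2: J -> fault, frames [V, J]
pos 3: H -> fault, frames [V, J, H]
pos 4: V -> hit
pos 5: R -> fault, frames [V, J, H, R]
pos 6: V -> hit
pos 7: R -> hit
pos 8: V -> hit
pos 9: R -> hit
pos 10: V -> hit
pos 11: J -> hit
pos 12: R -> hit
pos 13: H -> hit
pos 14: V -> hit
pos 15: E -> fault, evict V, frames [J, H, R, E]
At position 15, page V is evicted.

V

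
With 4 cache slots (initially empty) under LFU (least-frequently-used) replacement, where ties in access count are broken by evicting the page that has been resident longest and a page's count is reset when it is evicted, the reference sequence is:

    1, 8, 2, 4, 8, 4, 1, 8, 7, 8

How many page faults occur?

5

1 -> miss, frames (1)
8 -> miss, frames (1 8)
2 -> miss, frames (1 8 2)
4 -> miss, frames (1 8 2 4)
8 -> hit
4 -> hit
1 -> hit
8 -> hit
7 -> miss, evict 2, frames (1 8 4 7)
8 -> hit
Page faults: 5.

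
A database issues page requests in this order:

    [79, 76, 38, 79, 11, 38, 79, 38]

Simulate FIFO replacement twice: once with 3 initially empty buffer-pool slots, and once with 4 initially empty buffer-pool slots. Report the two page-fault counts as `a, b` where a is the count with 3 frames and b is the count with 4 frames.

3 frames: F F F . F . F . → 5 faults.
4 frames: F F F . F . . . → 4 faults.
4 < 5: adding a frame reduced faults, as is typical.

5, 4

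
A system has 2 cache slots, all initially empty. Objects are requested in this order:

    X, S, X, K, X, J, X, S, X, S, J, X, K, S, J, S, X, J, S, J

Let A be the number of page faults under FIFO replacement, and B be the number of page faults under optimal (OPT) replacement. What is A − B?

4

Under FIFO: F F . F F F . F F . F . F F F . F . F F → 14 faults.
Under OPT: F F . F . F . F . . F . F F . . F . F . → 10 faults.
A − B = 14 − 10 = 4.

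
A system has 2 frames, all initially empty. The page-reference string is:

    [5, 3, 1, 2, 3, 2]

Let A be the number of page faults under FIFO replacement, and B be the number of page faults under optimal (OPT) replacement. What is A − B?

Under FIFO: F F F F F . → 5 faults.
Under OPT: F F F F . . → 4 faults.
A − B = 5 − 4 = 1.

1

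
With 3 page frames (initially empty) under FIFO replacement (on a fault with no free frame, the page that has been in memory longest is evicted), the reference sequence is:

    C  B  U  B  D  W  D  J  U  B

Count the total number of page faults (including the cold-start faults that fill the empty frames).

C: fault, frames {C}
B: fault, frames {C,B}
U: fault, frames {C,B,U}
B: hit
D: fault, evict C, frames {B,U,D}
W: fault, evict B, frames {U,D,W}
D: hit
J: fault, evict U, frames {D,W,J}
U: fault, evict D, frames {W,J,U}
B: fault, evict W, frames {J,U,B}
Page faults: 8.

8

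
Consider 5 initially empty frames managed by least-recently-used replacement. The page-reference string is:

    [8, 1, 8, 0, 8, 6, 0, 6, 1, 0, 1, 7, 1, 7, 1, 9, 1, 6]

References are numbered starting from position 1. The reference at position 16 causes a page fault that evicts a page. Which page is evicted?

pos 1: 8: miss, frames {8}
pos 2: 1: miss, frames {8,1}
pos 3: 8: hit
pos 4: 0: miss, frames {1,8,0}
pos 5: 8: hit
pos 6: 6: miss, frames {1,0,8,6}
pos 7: 0: hit
pos 8: 6: hit
pos 9: 1: hit
pos 10: 0: hit
pos 11: 1: hit
pos 12: 7: miss, frames {8,6,0,1,7}
pos 13: 1: hit
pos 14: 7: hit
pos 15: 1: hit
pos 16: 9: miss, evict 8, frames {6,0,7,1,9}
At position 16, page 8 is evicted.

8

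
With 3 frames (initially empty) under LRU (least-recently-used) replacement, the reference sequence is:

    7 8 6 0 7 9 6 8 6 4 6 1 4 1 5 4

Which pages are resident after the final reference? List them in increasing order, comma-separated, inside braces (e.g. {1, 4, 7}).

7: fault, frames {7}
8: fault, frames {7,8}
6: fault, frames {7,8,6}
0: fault, evict 7, frames {8,6,0}
7: fault, evict 8, frames {6,0,7}
9: fault, evict 6, frames {0,7,9}
6: fault, evict 0, frames {7,9,6}
8: fault, evict 7, frames {9,6,8}
6: hit
4: fault, evict 9, frames {8,6,4}
6: hit
1: fault, evict 8, frames {4,6,1}
4: hit
1: hit
5: fault, evict 6, frames {4,1,5}
4: hit

{1, 4, 5}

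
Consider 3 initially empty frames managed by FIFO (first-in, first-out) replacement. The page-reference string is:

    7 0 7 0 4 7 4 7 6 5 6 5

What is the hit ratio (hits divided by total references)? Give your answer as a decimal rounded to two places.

7 -> miss, frames {7}
0 -> miss, frames {7,0}
7 -> hit
0 -> hit
4 -> miss, frames {7,0,4}
7 -> hit
4 -> hit
7 -> hit
6 -> miss, evict 7, frames {0,4,6}
5 -> miss, evict 0, frames {4,6,5}
6 -> hit
5 -> hit
Hits: 7 of 12 references → 7/12 = 0.5833.

0.58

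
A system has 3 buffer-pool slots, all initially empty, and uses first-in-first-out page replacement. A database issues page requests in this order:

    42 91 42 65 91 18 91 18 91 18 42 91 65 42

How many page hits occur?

7

42 → miss, frames [42]
91 → miss, frames [42, 91]
42 → hit
65 → miss, frames [42, 91, 65]
91 → hit
18 → miss, evict 42, frames [91, 65, 18]
91 → hit
18 → hit
91 → hit
18 → hit
42 → miss, evict 91, frames [65, 18, 42]
91 → miss, evict 65, frames [18, 42, 91]
65 → miss, evict 18, frames [42, 91, 65]
42 → hit
Hits: 7.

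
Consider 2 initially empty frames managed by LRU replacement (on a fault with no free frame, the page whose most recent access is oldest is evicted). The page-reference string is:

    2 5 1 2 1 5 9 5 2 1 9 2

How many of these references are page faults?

10

2 -> miss, frames (2)
5 -> miss, frames (2 5)
1 -> miss, evict 2, frames (5 1)
2 -> miss, evict 5, frames (1 2)
1 -> hit
5 -> miss, evict 2, frames (1 5)
9 -> miss, evict 1, frames (5 9)
5 -> hit
2 -> miss, evict 9, frames (5 2)
1 -> miss, evict 5, frames (2 1)
9 -> miss, evict 2, frames (1 9)
2 -> miss, evict 1, frames (9 2)
Page faults: 10.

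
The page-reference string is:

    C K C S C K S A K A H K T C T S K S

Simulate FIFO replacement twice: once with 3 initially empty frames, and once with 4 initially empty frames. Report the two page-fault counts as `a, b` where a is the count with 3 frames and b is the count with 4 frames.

3 frames: F F . F . . . F . . F F F F . F F . → 10 faults.
4 frames: F F . F . . . F . . F . F F . F F . → 9 faults.
9 < 10: adding a frame reduced faults, as is typical.

10, 9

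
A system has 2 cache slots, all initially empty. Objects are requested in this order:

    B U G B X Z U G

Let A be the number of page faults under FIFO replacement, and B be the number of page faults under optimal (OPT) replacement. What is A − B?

2

Under FIFO: F F F F F F F F → 8 faults.
Under OPT: F F F . F F F . → 6 faults.
A − B = 8 − 6 = 2.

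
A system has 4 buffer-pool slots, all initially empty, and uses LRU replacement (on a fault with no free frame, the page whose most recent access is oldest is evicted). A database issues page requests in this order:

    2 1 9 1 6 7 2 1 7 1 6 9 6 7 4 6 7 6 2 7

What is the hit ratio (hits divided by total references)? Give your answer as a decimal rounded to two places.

2 -> miss, frames [2]
1 -> miss, frames [2, 1]
9 -> miss, frames [2, 1, 9]
1 -> hit
6 -> miss, frames [2, 9, 1, 6]
7 -> miss, evict 2, frames [9, 1, 6, 7]
2 -> miss, evict 9, frames [1, 6, 7, 2]
1 -> hit
7 -> hit
1 -> hit
6 -> hit
9 -> miss, evict 2, frames [7, 1, 6, 9]
6 -> hit
7 -> hit
4 -> miss, evict 1, frames [9, 6, 7, 4]
6 -> hit
7 -> hit
6 -> hit
2 -> miss, evict 9, frames [4, 7, 6, 2]
7 -> hit
Hits: 11 of 20 references → 11/20 = 0.5500.

0.55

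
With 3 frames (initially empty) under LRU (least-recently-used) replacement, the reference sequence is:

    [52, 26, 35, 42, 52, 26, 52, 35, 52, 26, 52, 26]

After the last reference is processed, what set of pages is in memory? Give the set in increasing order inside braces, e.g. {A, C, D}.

52 → fault, frames (52)
26 → fault, frames (52 26)
35 → fault, frames (52 26 35)
42 → fault, evict 52, frames (26 35 42)
52 → fault, evict 26, frames (35 42 52)
26 → fault, evict 35, frames (42 52 26)
52 → hit
35 → fault, evict 42, frames (26 52 35)
52 → hit
26 → hit
52 → hit
26 → hit

{26, 35, 52}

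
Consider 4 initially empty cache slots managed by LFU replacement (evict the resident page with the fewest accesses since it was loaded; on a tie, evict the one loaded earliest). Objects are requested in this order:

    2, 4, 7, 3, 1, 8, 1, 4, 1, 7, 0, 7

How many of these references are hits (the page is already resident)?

3

2 → miss, frames {2}
4 → miss, frames {2,4}
7 → miss, frames {2,4,7}
3 → miss, frames {2,4,7,3}
1 → miss, evict 2, frames {4,7,3,1}
8 → miss, evict 4, frames {7,3,1,8}
1 → hit
4 → miss, evict 7, frames {3,1,8,4}
1 → hit
7 → miss, evict 3, frames {1,8,4,7}
0 → miss, evict 8, frames {1,4,7,0}
7 → hit
Hits: 3.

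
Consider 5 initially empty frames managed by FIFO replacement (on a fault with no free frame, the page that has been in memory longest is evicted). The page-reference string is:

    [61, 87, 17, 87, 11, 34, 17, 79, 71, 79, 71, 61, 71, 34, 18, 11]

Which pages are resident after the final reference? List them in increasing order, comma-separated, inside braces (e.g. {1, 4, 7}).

{11, 18, 61, 71, 79}

61 -> fault, frames [61]
87 -> fault, frames [61, 87]
17 -> fault, frames [61, 87, 17]
87 -> hit
11 -> fault, frames [61, 87, 17, 11]
34 -> fault, frames [61, 87, 17, 11, 34]
17 -> hit
79 -> fault, evict 61, frames [87, 17, 11, 34, 79]
71 -> fault, evict 87, frames [17, 11, 34, 79, 71]
79 -> hit
71 -> hit
61 -> fault, evict 17, frames [11, 34, 79, 71, 61]
71 -> hit
34 -> hit
18 -> fault, evict 11, frames [34, 79, 71, 61, 18]
11 -> fault, evict 34, frames [79, 71, 61, 18, 11]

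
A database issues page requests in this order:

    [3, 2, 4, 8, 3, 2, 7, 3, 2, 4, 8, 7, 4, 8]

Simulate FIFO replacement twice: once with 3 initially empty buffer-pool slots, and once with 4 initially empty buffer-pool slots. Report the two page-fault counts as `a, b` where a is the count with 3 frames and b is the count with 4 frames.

3 frames: F F F F F F F . . F F . . . → 9 faults.
4 frames: F F F F . . F F F F F F . . → 10 faults.
10 > 9: adding a frame increased faults — Belady's anomaly.

9, 10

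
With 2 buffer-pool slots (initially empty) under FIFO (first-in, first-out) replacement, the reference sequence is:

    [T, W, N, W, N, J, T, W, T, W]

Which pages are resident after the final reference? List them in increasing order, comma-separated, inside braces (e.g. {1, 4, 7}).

{T, W}

T → miss, frames [T]
W → miss, frames [T, W]
N → miss, evict T, frames [W, N]
W → hit
N → hit
J → miss, evict W, frames [N, J]
T → miss, evict N, frames [J, T]
W → miss, evict J, frames [T, W]
T → hit
W → hit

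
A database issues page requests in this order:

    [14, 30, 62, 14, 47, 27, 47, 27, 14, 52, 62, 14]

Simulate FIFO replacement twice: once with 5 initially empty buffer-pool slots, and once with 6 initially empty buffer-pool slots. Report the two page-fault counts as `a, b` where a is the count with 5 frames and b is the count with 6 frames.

5 frames: F F F . F F . . . F . F → 7 faults.
6 frames: F F F . F F . . . F . . → 6 faults.
6 < 7: adding a frame reduced faults, as is typical.

7, 6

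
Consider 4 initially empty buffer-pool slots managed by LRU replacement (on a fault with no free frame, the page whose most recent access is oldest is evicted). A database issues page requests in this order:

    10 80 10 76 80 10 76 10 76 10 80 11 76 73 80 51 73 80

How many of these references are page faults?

10 → miss, frames {10}
80 → miss, frames {10,80}
10 → hit
76 → miss, frames {80,10,76}
80 → hit
10 → hit
76 → hit
10 → hit
76 → hit
10 → hit
80 → hit
11 → miss, frames {76,10,80,11}
76 → hit
73 → miss, evict 10, frames {80,11,76,73}
80 → hit
51 → miss, evict 11, frames {76,73,80,51}
73 → hit
80 → hit
Page faults: 6.

6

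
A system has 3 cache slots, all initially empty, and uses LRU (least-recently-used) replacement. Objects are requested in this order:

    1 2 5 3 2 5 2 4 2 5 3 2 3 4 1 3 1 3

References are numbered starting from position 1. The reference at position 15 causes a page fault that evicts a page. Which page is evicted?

2

pos 1: 1 → miss, frames (1)
pos 2: 2 → miss, frames (1 2)
pos 3: 5 → miss, frames (1 2 5)
pos 4: 3 → miss, evict 1, frames (2 5 3)
pos 5: 2 → hit
pos 6: 5 → hit
pos 7: 2 → hit
pos 8: 4 → miss, evict 3, frames (5 2 4)
pos 9: 2 → hit
pos 10: 5 → hit
pos 11: 3 → miss, evict 4, frames (2 5 3)
pos 12: 2 → hit
pos 13: 3 → hit
pos 14: 4 → miss, evict 5, frames (2 3 4)
pos 15: 1 → miss, evict 2, frames (3 4 1)
At position 15, page 2 is evicted.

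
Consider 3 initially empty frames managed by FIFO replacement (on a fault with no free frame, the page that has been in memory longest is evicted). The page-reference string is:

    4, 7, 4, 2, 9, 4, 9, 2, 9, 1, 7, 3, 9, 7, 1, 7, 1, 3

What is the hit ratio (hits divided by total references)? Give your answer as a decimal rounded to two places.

0.33

4 -> fault, frames [4]
7 -> fault, frames [4, 7]
4 -> hit
2 -> fault, frames [4, 7, 2]
9 -> fault, evict 4, frames [7, 2, 9]
4 -> fault, evict 7, frames [2, 9, 4]
9 -> hit
2 -> hit
9 -> hit
1 -> fault, evict 2, frames [9, 4, 1]
7 -> fault, evict 9, frames [4, 1, 7]
3 -> fault, evict 4, frames [1, 7, 3]
9 -> fault, evict 1, frames [7, 3, 9]
7 -> hit
1 -> fault, evict 7, frames [3, 9, 1]
7 -> fault, evict 3, frames [9, 1, 7]
1 -> hit
3 -> fault, evict 9, frames [1, 7, 3]
Hits: 6 of 18 references → 6/18 = 0.3333.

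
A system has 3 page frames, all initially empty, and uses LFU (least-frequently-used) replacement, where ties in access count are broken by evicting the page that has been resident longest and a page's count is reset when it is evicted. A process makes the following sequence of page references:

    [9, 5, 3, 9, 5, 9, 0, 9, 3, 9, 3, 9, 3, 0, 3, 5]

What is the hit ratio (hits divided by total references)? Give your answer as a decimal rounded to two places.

9 → fault, frames [9]
5 → fault, frames [9, 5]
3 → fault, frames [9, 5, 3]
9 → hit
5 → hit
9 → hit
0 → fault, evict 3, frames [9, 5, 0]
9 → hit
3 → fault, evict 0, frames [9, 5, 3]
9 → hit
3 → hit
9 → hit
3 → hit
0 → fault, evict 5, frames [9, 3, 0]
3 → hit
5 → fault, evict 0, frames [9, 3, 5]
Hits: 9 of 16 references → 9/16 = 0.5625.

0.56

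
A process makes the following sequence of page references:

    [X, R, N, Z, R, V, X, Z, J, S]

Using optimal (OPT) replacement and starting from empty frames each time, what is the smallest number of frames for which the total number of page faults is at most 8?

2

f=1: 10 faults
f=2: 8 faults
f=3: 7 faults
f=4: 7 faults
f=5: 7 faults
f=6: 7 faults
f=7: 7 faults
Smallest f with faults ≤ 8 is 2.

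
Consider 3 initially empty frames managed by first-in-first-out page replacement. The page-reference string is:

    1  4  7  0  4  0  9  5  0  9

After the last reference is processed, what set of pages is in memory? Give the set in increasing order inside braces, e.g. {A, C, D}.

{0, 5, 9}

1 -> miss, frames (1)
4 -> miss, frames (1 4)
7 -> miss, frames (1 4 7)
0 -> miss, evict 1, frames (4 7 0)
4 -> hit
0 -> hit
9 -> miss, evict 4, frames (7 0 9)
5 -> miss, evict 7, frames (0 9 5)
0 -> hit
9 -> hit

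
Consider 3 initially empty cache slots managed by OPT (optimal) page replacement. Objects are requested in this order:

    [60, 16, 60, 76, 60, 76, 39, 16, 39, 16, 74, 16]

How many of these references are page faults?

60 -> miss, frames {60}
16 -> miss, frames {60,16}
60 -> hit
76 -> miss, frames {60,16,76}
60 -> hit
76 -> hit
39 -> miss, evict 76, frames {60,16,39}
16 -> hit
39 -> hit
16 -> hit
74 -> miss, evict 39, frames {60,16,74}
16 -> hit
Page faults: 5.

5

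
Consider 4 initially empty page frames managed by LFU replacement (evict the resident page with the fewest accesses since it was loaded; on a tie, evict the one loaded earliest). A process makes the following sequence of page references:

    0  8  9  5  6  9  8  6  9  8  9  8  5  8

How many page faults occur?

5

0: miss, frames {0}
8: miss, frames {0,8}
9: miss, frames {0,8,9}
5: miss, frames {0,8,9,5}
6: miss, evict 0, frames {8,9,5,6}
9: hit
8: hit
6: hit
9: hit
8: hit
9: hit
8: hit
5: hit
8: hit
Page faults: 5.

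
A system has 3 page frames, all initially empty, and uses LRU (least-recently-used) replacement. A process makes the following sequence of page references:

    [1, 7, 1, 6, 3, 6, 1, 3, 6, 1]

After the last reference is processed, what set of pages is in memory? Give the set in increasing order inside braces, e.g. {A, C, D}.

{1, 3, 6}

1: miss, frames [1]
7: miss, frames [1, 7]
1: hit
6: miss, frames [7, 1, 6]
3: miss, evict 7, frames [1, 6, 3]
6: hit
1: hit
3: hit
6: hit
1: hit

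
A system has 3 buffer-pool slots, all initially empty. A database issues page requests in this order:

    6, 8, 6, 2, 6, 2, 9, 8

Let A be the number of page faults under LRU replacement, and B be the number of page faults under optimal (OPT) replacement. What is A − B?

1

Under LRU: F F . F . . F F → 5 faults.
Under OPT: F F . F . . F . → 4 faults.
A − B = 5 − 4 = 1.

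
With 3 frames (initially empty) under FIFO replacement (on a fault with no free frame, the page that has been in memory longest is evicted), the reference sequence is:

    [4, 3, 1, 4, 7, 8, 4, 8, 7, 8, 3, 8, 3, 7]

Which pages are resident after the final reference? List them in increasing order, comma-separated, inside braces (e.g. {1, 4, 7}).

{3, 4, 7}

4 → miss, frames [4]
3 → miss, frames [4, 3]
1 → miss, frames [4, 3, 1]
4 → hit
7 → miss, evict 4, frames [3, 1, 7]
8 → miss, evict 3, frames [1, 7, 8]
4 → miss, evict 1, frames [7, 8, 4]
8 → hit
7 → hit
8 → hit
3 → miss, evict 7, frames [8, 4, 3]
8 → hit
3 → hit
7 → miss, evict 8, frames [4, 3, 7]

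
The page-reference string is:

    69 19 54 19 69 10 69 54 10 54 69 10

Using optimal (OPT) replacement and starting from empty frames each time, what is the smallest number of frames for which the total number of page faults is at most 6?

3

f=1: 12 faults
f=2: 7 faults
f=3: 4 faults
f=4: 4 faults
Smallest f with faults ≤ 6 is 3.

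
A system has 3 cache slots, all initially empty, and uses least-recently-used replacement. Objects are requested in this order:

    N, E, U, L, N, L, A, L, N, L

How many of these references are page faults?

6

N -> fault, frames {N}
E -> fault, frames {N,E}
U -> fault, frames {N,E,U}
L -> fault, evict N, frames {E,U,L}
N -> fault, evict E, frames {U,L,N}
L -> hit
A -> fault, evict U, frames {N,L,A}
L -> hit
N -> hit
L -> hit
Page faults: 6.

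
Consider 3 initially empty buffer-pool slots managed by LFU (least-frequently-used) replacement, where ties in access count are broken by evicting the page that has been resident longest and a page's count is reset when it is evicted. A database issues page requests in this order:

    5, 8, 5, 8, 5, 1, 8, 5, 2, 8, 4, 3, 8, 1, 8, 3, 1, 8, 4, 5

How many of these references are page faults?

5 → miss, frames (5)
8 → miss, frames (5 8)
5 → hit
8 → hit
5 → hit
1 → miss, frames (5 8 1)
8 → hit
5 → hit
2 → miss, evict 1, frames (5 8 2)
8 → hit
4 → miss, evict 2, frames (5 8 4)
3 → miss, evict 4, frames (5 8 3)
8 → hit
1 → miss, evict 3, frames (5 8 1)
8 → hit
3 → miss, evict 1, frames (5 8 3)
1 → miss, evict 3, frames (5 8 1)
8 → hit
4 → miss, evict 1, frames (5 8 4)
5 → hit
Page faults: 10.

10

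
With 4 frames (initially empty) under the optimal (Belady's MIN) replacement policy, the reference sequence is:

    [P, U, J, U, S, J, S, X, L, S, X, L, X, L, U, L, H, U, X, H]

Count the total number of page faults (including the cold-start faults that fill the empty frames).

7

P → miss, frames (P)
U → miss, frames (P U)
J → miss, frames (P U J)
U → hit
S → miss, frames (P U J S)
J → hit
S → hit
X → miss, evict J, frames (P U S X)
L → miss, evict P, frames (U S X L)
S → hit
X → hit
L → hit
X → hit
L → hit
U → hit
L → hit
H → miss, evict L, frames (U S X H)
U → hit
X → hit
H → hit
Page faults: 7.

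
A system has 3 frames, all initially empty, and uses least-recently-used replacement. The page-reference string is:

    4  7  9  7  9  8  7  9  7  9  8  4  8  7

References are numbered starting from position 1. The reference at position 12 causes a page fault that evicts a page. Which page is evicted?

pos 1: 4: fault, frames [4]
pos 2: 7: fault, frames [4, 7]
pos 3: 9: fault, frames [4, 7, 9]
pos 4: 7: hit
pos 5: 9: hit
pos 6: 8: fault, evict 4, frames [7, 9, 8]
pos 7: 7: hit
pos 8: 9: hit
pos 9: 7: hit
pos 10: 9: hit
pos 11: 8: hit
pos 12: 4: fault, evict 7, frames [9, 8, 4]
At position 12, page 7 is evicted.

7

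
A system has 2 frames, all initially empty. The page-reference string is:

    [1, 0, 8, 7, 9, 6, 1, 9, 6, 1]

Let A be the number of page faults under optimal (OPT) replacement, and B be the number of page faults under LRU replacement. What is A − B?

Under OPT: F F F F F F . F . F → 8 faults.
Under LRU: F F F F F F F F F F → 10 faults.
A − B = 8 − 10 = -2.

-2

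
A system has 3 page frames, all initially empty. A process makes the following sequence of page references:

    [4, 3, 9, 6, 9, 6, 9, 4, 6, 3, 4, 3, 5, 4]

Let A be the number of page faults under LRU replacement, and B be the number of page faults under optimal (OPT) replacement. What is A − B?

1

Under LRU: F F F F . . . F . F . . F . → 7 faults.
Under OPT: F F F F . . . . . F . . F . → 6 faults.
A − B = 7 − 6 = 1.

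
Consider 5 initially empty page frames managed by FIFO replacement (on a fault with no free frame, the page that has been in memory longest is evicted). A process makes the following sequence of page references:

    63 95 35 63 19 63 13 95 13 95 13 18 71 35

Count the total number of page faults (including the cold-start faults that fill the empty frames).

7

63 -> miss, frames (63)
95 -> miss, frames (63 95)
35 -> miss, frames (63 95 35)
63 -> hit
19 -> miss, frames (63 95 35 19)
63 -> hit
13 -> miss, frames (63 95 35 19 13)
95 -> hit
13 -> hit
95 -> hit
13 -> hit
18 -> miss, evict 63, frames (95 35 19 13 18)
71 -> miss, evict 95, frames (35 19 13 18 71)
35 -> hit
Page faults: 7.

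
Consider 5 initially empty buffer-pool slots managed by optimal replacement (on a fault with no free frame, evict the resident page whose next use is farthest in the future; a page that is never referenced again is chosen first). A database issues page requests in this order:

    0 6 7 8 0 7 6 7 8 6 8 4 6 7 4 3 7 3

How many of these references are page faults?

0 -> miss, frames (0)
6 -> miss, frames (0 6)
7 -> miss, frames (0 6 7)
8 -> miss, frames (0 6 7 8)
0 -> hit
7 -> hit
6 -> hit
7 -> hit
8 -> hit
6 -> hit
8 -> hit
4 -> miss, frames (0 6 7 8 4)
6 -> hit
7 -> hit
4 -> hit
3 -> miss, evict 4, frames (0 6 7 8 3)
7 -> hit
3 -> hit
Page faults: 6.

6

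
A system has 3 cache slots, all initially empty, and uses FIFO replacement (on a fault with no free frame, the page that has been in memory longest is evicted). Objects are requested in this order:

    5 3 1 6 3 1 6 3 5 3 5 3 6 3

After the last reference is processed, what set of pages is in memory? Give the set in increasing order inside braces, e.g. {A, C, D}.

{3, 5, 6}

5: miss, frames [5]
3: miss, frames [5, 3]
1: miss, frames [5, 3, 1]
6: miss, evict 5, frames [3, 1, 6]
3: hit
1: hit
6: hit
3: hit
5: miss, evict 3, frames [1, 6, 5]
3: miss, evict 1, frames [6, 5, 3]
5: hit
3: hit
6: hit
3: hit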